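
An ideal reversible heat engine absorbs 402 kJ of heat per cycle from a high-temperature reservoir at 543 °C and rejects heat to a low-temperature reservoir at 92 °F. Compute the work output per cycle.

T_H = 543 °C → 543 + 273.15 = 816.15 K.
T_C = 92 °F → (92 − 32) × 5/9 = 33.33 °C = 306.48 K.
Carnot efficiency: η = 1 − T_C/T_H = 1 − 306.48/816.15 = 0.6245.
W = η·Q_H = 0.6245 × 402 = 251 kJ.

W ≈ 251 kJ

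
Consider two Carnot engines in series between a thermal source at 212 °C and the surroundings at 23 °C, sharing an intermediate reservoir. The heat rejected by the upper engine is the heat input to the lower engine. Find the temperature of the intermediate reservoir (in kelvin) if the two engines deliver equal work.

T_m ≈ 391 K

T_H = 212 °C → 212 + 273.15 = 485.15 K.
T_C = 23 °C → 23 + 273.15 = 296.15 K.
For reversible stages Q_m = Q_H·(T_m/T_H). Setting W₁ = Q_H(1 − T_m/T_H) equal to W₂ = Q_m(1 − T_C/T_m) = Q_H·(T_m − T_C)/T_H gives T_H − T_m = T_m − T_C, so T_m = (T_H + T_C)/2 = (485.15 + 296.15)/2 = 391 K.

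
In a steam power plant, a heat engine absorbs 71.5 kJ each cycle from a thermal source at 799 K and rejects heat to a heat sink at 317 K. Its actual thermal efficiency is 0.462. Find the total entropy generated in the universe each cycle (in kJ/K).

ΔS_univ ≈ 0.03186 kJ/K

W = η·Q_H = 0.462 × 71.5 = 33.03 kJ, so Q_C = Q_H − W = 38.47 kJ.
The hot reservoir loses entropy Q_H/T_H = 71.5/799.00 = 0.08949 kJ/K; the cold reservoir gains Q_C/T_C = 38.47/317.00 = 0.1213 kJ/K.
ΔS_univ = −Q_H/T_H + Q_C/T_C = 0.03186 kJ/K (> 0, since η = 0.462 < η_Carnot = 0.603).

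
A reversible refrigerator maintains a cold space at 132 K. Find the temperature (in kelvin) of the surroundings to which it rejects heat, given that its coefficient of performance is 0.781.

T_H ≈ 301 K

COP_R = T_C/(T_H − T_C) ⇒ T_H = T_C·(1 + 1/COP_R) = 132.00 × (1 + 1/0.781) = 301 K.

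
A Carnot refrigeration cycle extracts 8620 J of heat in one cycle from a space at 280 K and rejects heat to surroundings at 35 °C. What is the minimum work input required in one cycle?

W_in ≈ 867 J

T_H = 35 °C → 35 + 273.15 = 308.15 K.
Carnot COP: COP_R = T_C/(T_H − T_C) = 280.00/28.15 = 9.9467.
W = Q_C/COP_R = 8620/9.9467 = 867 J.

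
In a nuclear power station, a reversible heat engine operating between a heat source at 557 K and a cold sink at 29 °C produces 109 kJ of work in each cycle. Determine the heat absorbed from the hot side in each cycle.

Q_H ≈ 238 kJ

T_C = 29 °C → 29 + 273.15 = 302.15 K.
For a reversible engine, η = 1 − T_C/T_H = 1 − 302.15/557.00 = 0.4575.
Q_H = W/η = 109/0.4575 = 238 kJ.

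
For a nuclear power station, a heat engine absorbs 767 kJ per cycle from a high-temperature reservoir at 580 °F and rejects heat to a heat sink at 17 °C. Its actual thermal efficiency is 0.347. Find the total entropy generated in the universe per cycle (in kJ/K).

ΔS_univ ≈ 0.3983 kJ/K

T_H = 580 °F → (580 − 32) × 5/9 = 304.44 °C = 577.59 K.
T_C = 17 °C → 17 + 273.15 = 290.15 K.
W = η·Q_H = 0.347 × 767 = 266.1 kJ, so Q_C = Q_H − W = 500.9 kJ.
Entropy balance on the reservoirs: −Q_H/T_H = -1.328 kJ/K, +Q_C/T_C = 1.726 kJ/K.
ΔS_univ = −Q_H/T_H + Q_C/T_C = 0.3983 kJ/K (> 0, since η = 0.347 < η_Carnot = 0.498).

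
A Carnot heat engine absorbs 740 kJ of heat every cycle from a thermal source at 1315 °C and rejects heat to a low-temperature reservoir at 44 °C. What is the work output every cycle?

W ≈ 592 kJ

T_H = 1315 °C → 1315 + 273.15 = 1588.15 K.
T_C = 44 °C → 44 + 273.15 = 317.15 K.
Carnot efficiency: η = 1 − T_C/T_H = 1 − 317.15/1588.15 = 0.8003.
W = η·Q_H = 0.8003 × 740 = 592 kJ.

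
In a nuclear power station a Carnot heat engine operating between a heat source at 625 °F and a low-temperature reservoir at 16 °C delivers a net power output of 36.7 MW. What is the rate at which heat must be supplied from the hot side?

T_H = 625 °F → (625 − 32) × 5/9 = 329.44 °C = 602.59 K.
T_C = 16 °C → 16 + 273.15 = 289.15 K.
η_rev = 1 − T_C/T_H = 1 − 289.15/602.59 = 0.5202.
Q_H = W/η = 36.7/0.5202 = 70.56 MW.

Q̇_H ≈ 70.56 MW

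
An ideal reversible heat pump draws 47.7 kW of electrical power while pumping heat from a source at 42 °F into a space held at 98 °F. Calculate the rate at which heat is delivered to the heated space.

T_H = 98 °F → (98 − 32) × 5/9 = 36.67 °C = 309.82 K.
T_C = 42 °F → (42 − 32) × 5/9 = 5.56 °C = 278.71 K.
The Carnot heat-pump COP is COP_HP = T_H/(T_H − T_C) = 309.82/31.11 = 9.9584.
Q_H = COP_HP · W = 9.9584 × 47.7 = 475 kW.

Q̇_H ≈ 475 kW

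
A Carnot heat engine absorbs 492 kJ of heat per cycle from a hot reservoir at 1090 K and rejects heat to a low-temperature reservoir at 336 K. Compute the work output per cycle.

η_rev = 1 − T_C/T_H = 1 − 336.00/1090.00 = 0.6917.
W = η·Q_H = 0.6917 × 492 = 340 kJ.

W ≈ 340 kJ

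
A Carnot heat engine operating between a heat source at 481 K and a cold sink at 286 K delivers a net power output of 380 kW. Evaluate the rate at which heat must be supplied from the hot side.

Carnot efficiency: η = 1 − T_C/T_H = 1 − 286.00/481.00 = 0.4054.
Q_H = W/η = 380/0.4054 = 937 kW.

Q̇_H ≈ 937 kW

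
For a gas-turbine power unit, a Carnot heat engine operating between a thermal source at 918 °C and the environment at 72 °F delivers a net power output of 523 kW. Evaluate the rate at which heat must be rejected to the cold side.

Q̇_C ≈ 172 kW

T_H = 918 °C → 918 + 273.15 = 1191.15 K.
T_C = 72 °F → (72 − 32) × 5/9 = 22.22 °C = 295.37 K.
The Carnot efficiency is η = 1 − T_C/T_H = 1 − 295.37/1191.15 = 0.7520.
Since Q_C/Q_H = T_C/T_H and Q_H = W/η, Q_C = W·T_C/(T_H − T_C) = 523 × 295.37/895.78 = 172 kW.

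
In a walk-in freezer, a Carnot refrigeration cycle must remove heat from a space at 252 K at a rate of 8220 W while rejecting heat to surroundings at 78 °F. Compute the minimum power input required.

Ẇ_in ≈ 1523 W

T_H = 78 °F → (78 − 32) × 5/9 = 25.56 °C = 298.71 K.
COP_R = T_C/(T_H − T_C) = 252.00/46.71 = 5.3955.
W = Q_C/COP_R = 8220/5.3955 = 1523 W.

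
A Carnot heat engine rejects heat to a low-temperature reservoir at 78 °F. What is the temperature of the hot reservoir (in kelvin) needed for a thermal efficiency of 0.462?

T_H ≈ 555 K

T_C = 78 °F → (78 − 32) × 5/9 = 25.56 °C = 298.71 K.
From η = 1 − T_C/T_H, solving for T_H gives T_H = T_C/(1 − η) = 298.71/(1 − 0.462) = 555 K.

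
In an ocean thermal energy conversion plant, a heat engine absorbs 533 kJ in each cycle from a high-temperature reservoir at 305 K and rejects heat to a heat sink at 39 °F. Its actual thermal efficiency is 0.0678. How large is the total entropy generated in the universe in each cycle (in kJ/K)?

T_C = 39 °F → (39 − 32) × 5/9 = 3.89 °C = 277.04 K.
W = η·Q_H = 0.0678 × 533 = 36.14 kJ, so Q_C = Q_H − W = 496.9 kJ.
Entropy balance on the reservoirs: −Q_H/T_H = -1.748 kJ/K, +Q_C/T_C = 1.793 kJ/K.
ΔS_univ = −Q_H/T_H + Q_C/T_C = 0.0459 kJ/K (> 0, since η = 0.0678 < η_Carnot = 0.092).

ΔS_univ ≈ 0.0459 kJ/K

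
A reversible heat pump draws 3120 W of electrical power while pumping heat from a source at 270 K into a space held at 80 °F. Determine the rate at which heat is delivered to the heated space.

T_H = 80 °F → (80 − 32) × 5/9 = 26.67 °C = 299.82 K.
The Carnot heat-pump COP is COP_HP = T_H/(T_H − T_C) = 299.82/29.82 = 10.0553.
Q_H = COP_HP · W = 10.0553 × 3120 = 31370 W.

Q̇_H ≈ 31370 W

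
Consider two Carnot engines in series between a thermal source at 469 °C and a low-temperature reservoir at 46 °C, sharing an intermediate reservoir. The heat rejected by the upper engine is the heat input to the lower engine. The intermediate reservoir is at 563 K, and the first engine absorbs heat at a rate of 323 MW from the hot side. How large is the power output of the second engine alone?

T_H = 469 °C → 469 + 273.15 = 742.15 K.
T_C = 46 °C → 46 + 273.15 = 319.15 K.
Heat entering the second stage: Q_m = Q_H·(T_m/T_H) = 323 × 563.00/742.15 = 245 MW.
Second-stage efficiency η₂ = 1 − T_C/T_m = 1 − 319.15/563.00 = 0.4331, so W₂ = η₂·Q_m = 106 MW.

Ẇ₂ ≈ 106 MW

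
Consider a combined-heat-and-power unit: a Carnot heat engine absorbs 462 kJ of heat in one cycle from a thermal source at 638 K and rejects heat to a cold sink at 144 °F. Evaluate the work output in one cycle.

W ≈ 219 kJ

T_C = 144 °F → (144 − 32) × 5/9 = 62.22 °C = 335.37 K.
The Carnot efficiency is η = 1 − T_C/T_H = 1 − 335.37/638.00 = 0.4743.
W = η·Q_H = 0.4743 × 462 = 219 kJ.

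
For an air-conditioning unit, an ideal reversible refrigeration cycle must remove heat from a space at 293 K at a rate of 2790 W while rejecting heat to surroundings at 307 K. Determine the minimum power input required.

For a reversible refrigerator, COP_R = T_C/(T_H − T_C) = 293.00/14.00 = 20.9286.
W = Q_C/COP_R = 2790/20.9286 = 133 W.

Ẇ_in ≈ 133 W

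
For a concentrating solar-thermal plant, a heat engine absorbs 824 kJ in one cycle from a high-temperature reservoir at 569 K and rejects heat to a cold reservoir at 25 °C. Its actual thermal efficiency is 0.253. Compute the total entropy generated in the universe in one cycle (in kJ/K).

T_C = 25 °C → 25 + 273.15 = 298.15 K.
W = η·Q_H = 0.253 × 824 = 208.5 kJ, so Q_C = Q_H − W = 615.5 kJ.
The hot reservoir loses entropy Q_H/T_H = 824/569.00 = 1.448 kJ/K; the cold reservoir gains Q_C/T_C = 615.5/298.15 = 2.064 kJ/K.
ΔS_univ = −Q_H/T_H + Q_C/T_C = 0.6163 kJ/K (> 0, since η = 0.253 < η_Carnot = 0.476).

ΔS_univ ≈ 0.6163 kJ/K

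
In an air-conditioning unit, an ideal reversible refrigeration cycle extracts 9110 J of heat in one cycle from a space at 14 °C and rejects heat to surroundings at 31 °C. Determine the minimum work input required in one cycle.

W_in ≈ 539 J

T_H = 31 °C → 31 + 273.15 = 304.15 K.
T_C = 14 °C → 14 + 273.15 = 287.15 K.
COP_R = T_C/(T_H − T_C) = 287.15/17.00 = 16.8912.
W = Q_C/COP_R = 9110/16.8912 = 539 J.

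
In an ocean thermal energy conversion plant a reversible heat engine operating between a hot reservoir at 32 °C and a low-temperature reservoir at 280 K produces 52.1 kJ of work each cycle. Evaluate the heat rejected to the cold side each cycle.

T_H = 32 °C → 32 + 273.15 = 305.15 K.
The Carnot efficiency is η = 1 − T_C/T_H = 1 − 280.00/305.15 = 0.0824.
Since Q_C/Q_H = T_C/T_H and Q_H = W/η, Q_C = W·T_C/(T_H − T_C) = 52.1 × 280.00/25.15 = 580.0 kJ.

Q_C ≈ 580.0 kJ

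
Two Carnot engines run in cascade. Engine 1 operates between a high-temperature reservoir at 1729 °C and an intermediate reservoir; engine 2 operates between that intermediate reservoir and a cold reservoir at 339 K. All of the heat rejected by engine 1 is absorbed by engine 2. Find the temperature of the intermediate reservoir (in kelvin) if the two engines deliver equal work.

T_H = 1729 °C → 1729 + 273.15 = 2002.15 K.
For reversible stages Q_m = Q_H·(T_m/T_H). Setting W₁ = Q_H(1 − T_m/T_H) equal to W₂ = Q_m(1 − T_C/T_m) = Q_H·(T_m − T_C)/T_H gives T_H − T_m = T_m − T_C, so T_m = (T_H + T_C)/2 = (2002.15 + 339.00)/2 = 1171 K.

T_m ≈ 1171 K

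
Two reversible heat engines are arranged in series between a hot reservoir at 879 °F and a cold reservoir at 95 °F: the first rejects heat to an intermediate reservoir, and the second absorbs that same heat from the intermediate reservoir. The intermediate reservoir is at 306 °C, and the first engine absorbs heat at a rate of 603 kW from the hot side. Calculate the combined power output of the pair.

T_H = 879 °F → (879 − 32) × 5/9 = 470.56 °C = 743.71 K.
T_C = 95 °F → (95 − 32) × 5/9 = 35.00 °C = 308.15 K.
Two reversible stages in series are equivalent to a single Carnot engine between T_H and T_C, so η_total = 1 − T_C/T_H = 1 − 308.15/743.71 = 0.5857.
W_total = η_total · Q_H = 0.5857 × 603 = 353 kW.

Ẇ_total ≈ 353 kW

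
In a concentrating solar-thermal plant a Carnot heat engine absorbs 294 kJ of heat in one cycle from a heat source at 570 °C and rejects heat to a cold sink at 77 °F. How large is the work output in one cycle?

T_H = 570 °C → 570 + 273.15 = 843.15 K.
T_C = 77 °F → (77 − 32) × 5/9 = 25.00 °C = 298.15 K.
For a reversible engine, η = 1 − T_C/T_H = 1 − 298.15/843.15 = 0.6464.
W = η·Q_H = 0.6464 × 294 = 190 kJ.

W ≈ 190 kJ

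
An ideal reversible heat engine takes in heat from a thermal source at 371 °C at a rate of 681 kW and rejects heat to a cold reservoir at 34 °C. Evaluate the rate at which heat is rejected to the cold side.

Q̇_C ≈ 325 kW

T_H = 371 °C → 371 + 273.15 = 644.15 K.
T_C = 34 °C → 34 + 273.15 = 307.15 K.
η_rev = 1 − T_C/T_H = 1 − 307.15/644.15 = 0.5232.
For a reversible cycle Q_C/Q_H = T_C/T_H, so Q_C = 681 × 307.15/644.15 = 325 kW.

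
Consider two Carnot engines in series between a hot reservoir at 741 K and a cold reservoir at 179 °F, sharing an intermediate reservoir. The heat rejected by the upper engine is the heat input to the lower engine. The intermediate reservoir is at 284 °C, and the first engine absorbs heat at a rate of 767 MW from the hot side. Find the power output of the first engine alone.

T_C = 179 °F → (179 − 32) × 5/9 = 81.67 °C = 354.82 K.
T_m = 284 °C → 284 + 273.15 = 557.15 K.
First-stage efficiency η₁ = 1 − T_m/T_H = 1 − 557.15/741.00 = 0.2481.
W₁ = η₁·Q_H = 0.2481 × 767 = 190 MW.

Ẇ₁ ≈ 190 MW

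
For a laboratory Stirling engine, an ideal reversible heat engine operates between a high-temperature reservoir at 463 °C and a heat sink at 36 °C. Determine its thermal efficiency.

η ≈ 0.580

T_H = 463 °C → 463 + 273.15 = 736.15 K.
T_C = 36 °C → 36 + 273.15 = 309.15 K.
The Carnot efficiency is η = 1 − T_C/T_H = 1 − 309.15/736.15 = 0.580.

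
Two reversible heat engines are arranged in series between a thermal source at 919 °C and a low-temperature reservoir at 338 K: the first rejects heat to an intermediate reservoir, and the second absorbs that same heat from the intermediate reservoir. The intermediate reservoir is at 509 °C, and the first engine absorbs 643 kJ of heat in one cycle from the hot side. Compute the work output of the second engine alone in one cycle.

W₂ ≈ 240 kJ

T_H = 919 °C → 919 + 273.15 = 1192.15 K.
T_m = 509 °C → 509 + 273.15 = 782.15 K.
Heat entering the second stage: Q_m = Q_H·(T_m/T_H) = 643 × 782.15/1192.15 = 422 kJ.
Second-stage efficiency η₂ = 1 − T_C/T_m = 1 − 338.00/782.15 = 0.5679, so W₂ = η₂·Q_m = 240 kJ.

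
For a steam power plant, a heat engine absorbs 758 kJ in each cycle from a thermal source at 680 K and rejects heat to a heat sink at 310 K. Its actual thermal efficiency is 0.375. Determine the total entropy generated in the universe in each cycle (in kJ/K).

ΔS_univ ≈ 0.414 kJ/K

W = η·Q_H = 0.375 × 758 = 284.2 kJ, so Q_C = Q_H − W = 473.8 kJ.
Entropy balance on the reservoirs: −Q_H/T_H = -1.115 kJ/K, +Q_C/T_C = 1.528 kJ/K.
ΔS_univ = −Q_H/T_H + Q_C/T_C = 0.414 kJ/K (> 0, since η = 0.375 < η_Carnot = 0.544).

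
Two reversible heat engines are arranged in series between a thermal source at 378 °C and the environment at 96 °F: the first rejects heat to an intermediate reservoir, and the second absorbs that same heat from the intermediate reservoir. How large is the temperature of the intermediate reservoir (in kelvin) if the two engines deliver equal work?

T_H = 378 °C → 378 + 273.15 = 651.15 K.
T_C = 96 °F → (96 − 32) × 5/9 = 35.56 °C = 308.71 K.
For reversible stages Q_m = Q_H·(T_m/T_H). Setting W₁ = Q_H(1 − T_m/T_H) equal to W₂ = Q_m(1 − T_C/T_m) = Q_H·(T_m − T_C)/T_H gives T_H − T_m = T_m − T_C, so T_m = (T_H + T_C)/2 = (651.15 + 308.71)/2 = 479.9 K.

T_m ≈ 479.9 K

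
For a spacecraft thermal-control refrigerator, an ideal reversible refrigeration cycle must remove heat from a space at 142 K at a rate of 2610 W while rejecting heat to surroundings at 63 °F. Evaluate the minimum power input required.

Ẇ_in ≈ 2730 W

T_H = 63 °F → (63 − 32) × 5/9 = 17.22 °C = 290.37 K.
Carnot COP: COP_R = T_C/(T_H − T_C) = 142.00/148.37 = 0.9571.
W = Q_C/COP_R = 2610/0.9571 = 2730 W.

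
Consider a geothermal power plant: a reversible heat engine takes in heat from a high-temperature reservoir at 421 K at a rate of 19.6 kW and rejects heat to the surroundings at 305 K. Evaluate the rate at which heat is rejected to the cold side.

The Carnot efficiency is η = 1 − T_C/T_H = 1 − 305.00/421.00 = 0.2755.
For a reversible cycle Q_C/Q_H = T_C/T_H, so Q_C = 19.6 × 305.00/421.00 = 14.20 kW.

Q̇_C ≈ 14.20 kW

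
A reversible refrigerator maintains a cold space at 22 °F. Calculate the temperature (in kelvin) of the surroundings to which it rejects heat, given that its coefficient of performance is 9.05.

T_H ≈ 297 K

T_C = 22 °F → (22 − 32) × 5/9 = -5.56 °C = 267.59 K.
COP_R = T_C/(T_H − T_C) ⇒ T_H = T_C·(1 + 1/COP_R) = 267.59 × (1 + 1/9.05) = 297 K.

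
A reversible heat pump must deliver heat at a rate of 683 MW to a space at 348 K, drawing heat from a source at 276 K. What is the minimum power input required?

Ẇ_in ≈ 141 MW

For a reversible heat pump, COP_HP = T_H/(T_H − T_C) = 348.00/72.00 = 4.8333.
W = Q_H/COP_HP = 683/4.8333 = 141 MW.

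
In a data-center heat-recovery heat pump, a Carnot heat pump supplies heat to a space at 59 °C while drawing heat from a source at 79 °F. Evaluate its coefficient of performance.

COP_HP ≈ 10.10

T_H = 59 °C → 59 + 273.15 = 332.15 K.
T_C = 79 °F → (79 − 32) × 5/9 = 26.11 °C = 299.26 K.
For a reversible heat pump, COP_HP = T_H/(T_H − T_C) = 332.15/(332.15 − 299.26) = 10.10.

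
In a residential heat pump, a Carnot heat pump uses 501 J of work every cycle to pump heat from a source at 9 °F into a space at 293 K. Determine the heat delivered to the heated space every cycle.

T_C = 9 °F → (9 − 32) × 5/9 = -12.78 °C = 260.37 K.
COP_HP = T_H/(T_H − T_C) = 293.00/32.63 = 8.9801.
Q_H = COP_HP · W = 8.9801 × 501 = 4500 J.

Q_H ≈ 4500 J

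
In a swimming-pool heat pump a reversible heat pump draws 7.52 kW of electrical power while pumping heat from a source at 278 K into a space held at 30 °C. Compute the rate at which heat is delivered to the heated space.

Q̇_H ≈ 90.6 kW

T_H = 30 °C → 30 + 273.15 = 303.15 K.
The Carnot heat-pump COP is COP_HP = T_H/(T_H − T_C) = 303.15/25.15 = 12.0537.
Q_H = COP_HP · W = 12.0537 × 7.52 = 90.6 kW.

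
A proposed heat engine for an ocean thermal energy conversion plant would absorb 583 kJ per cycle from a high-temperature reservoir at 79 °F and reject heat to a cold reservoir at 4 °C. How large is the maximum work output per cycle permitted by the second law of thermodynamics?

T_H = 79 °F → (79 − 32) × 5/9 = 26.11 °C = 299.26 K.
T_C = 4 °C → 4 + 273.15 = 277.15 K.
The upper bound on efficiency is η_max = 1 − T_C/T_H = 1 − 277.15/299.26 = 0.0739.
W_max = η_max · Q_H = 0.0739 × 583 = 43.1 kJ.

W_max ≈ 43.1 kJ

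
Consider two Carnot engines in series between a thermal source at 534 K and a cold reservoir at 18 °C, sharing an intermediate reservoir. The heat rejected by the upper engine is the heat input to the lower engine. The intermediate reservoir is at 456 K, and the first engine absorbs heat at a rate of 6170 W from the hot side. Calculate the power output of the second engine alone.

T_C = 18 °C → 18 + 273.15 = 291.15 K.
Heat entering the second stage: Q_m = Q_H·(T_m/T_H) = 6170 × 456.00/534.00 = 5269 W.
Second-stage efficiency η₂ = 1 − T_C/T_m = 1 − 291.15/456.00 = 0.3615, so W₂ = η₂·Q_m = 1905 W.

Ẇ₂ ≈ 1905 W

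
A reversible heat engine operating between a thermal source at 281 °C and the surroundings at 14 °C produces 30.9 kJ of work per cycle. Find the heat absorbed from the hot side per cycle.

Q_H ≈ 64.1 kJ

T_H = 281 °C → 281 + 273.15 = 554.15 K.
T_C = 14 °C → 14 + 273.15 = 287.15 K.
η_rev = 1 − T_C/T_H = 1 − 287.15/554.15 = 0.4818.
Q_H = W/η = 30.9/0.4818 = 64.1 kJ.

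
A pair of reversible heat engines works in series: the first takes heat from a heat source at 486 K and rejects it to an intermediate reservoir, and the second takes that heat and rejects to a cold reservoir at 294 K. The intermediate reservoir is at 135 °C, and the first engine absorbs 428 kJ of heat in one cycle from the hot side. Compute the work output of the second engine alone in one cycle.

T_m = 135 °C → 135 + 273.15 = 408.15 K.
Heat entering the second stage: Q_m = Q_H·(T_m/T_H) = 428 × 408.15/486.00 = 359 kJ.
Second-stage efficiency η₂ = 1 − T_C/T_m = 1 − 294.00/408.15 = 0.2797, so W₂ = η₂·Q_m = 101 kJ.

W₂ ≈ 101 kJ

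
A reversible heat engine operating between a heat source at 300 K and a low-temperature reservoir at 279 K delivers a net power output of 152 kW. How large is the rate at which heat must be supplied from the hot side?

Q̇_H ≈ 2170 kW

For a reversible engine, η = 1 − T_C/T_H = 1 − 279.00/300.00 = 0.0700.
Q_H = W/η = 152/0.0700 = 2170 kW.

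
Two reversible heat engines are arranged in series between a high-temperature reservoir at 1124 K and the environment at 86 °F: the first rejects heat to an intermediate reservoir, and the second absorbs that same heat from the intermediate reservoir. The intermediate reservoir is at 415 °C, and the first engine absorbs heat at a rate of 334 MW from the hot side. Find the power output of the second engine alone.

Ẇ₂ ≈ 114 MW

T_C = 86 °F → (86 − 32) × 5/9 = 30.00 °C = 303.15 K.
T_m = 415 °C → 415 + 273.15 = 688.15 K.
Heat entering the second stage: Q_m = Q_H·(T_m/T_H) = 334 × 688.15/1124.00 = 204 MW.
Second-stage efficiency η₂ = 1 − T_C/T_m = 1 − 303.15/688.15 = 0.5595, so W₂ = η₂·Q_m = 114 MW.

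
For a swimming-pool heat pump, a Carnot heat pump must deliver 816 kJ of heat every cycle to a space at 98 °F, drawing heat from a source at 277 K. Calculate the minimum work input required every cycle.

T_H = 98 °F → (98 − 32) × 5/9 = 36.67 °C = 309.82 K.
The Carnot heat-pump COP is COP_HP = T_H/(T_H − T_C) = 309.82/32.82 = 9.4408.
W = Q_H/COP_HP = 816/9.4408 = 86.4 kJ.

W_in ≈ 86.4 kJ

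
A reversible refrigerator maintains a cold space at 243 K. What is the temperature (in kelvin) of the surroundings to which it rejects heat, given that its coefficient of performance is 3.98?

T_H ≈ 304 K

COP_R = T_C/(T_H − T_C) ⇒ T_H = T_C·(1 + 1/COP_R) = 243.00 × (1 + 1/3.98) = 304 K.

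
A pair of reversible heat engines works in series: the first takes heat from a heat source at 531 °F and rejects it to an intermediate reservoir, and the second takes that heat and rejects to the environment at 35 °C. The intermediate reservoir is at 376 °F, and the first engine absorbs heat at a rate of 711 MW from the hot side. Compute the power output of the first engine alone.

Ẇ₁ ≈ 111.2 MW

T_H = 531 °F → (531 − 32) × 5/9 = 277.22 °C = 550.37 K.
T_C = 35 °C → 35 + 273.15 = 308.15 K.
T_m = 376 °F → (376 − 32) × 5/9 = 191.11 °C = 464.26 K.
First-stage efficiency η₁ = 1 − T_m/T_H = 1 − 464.26/550.37 = 0.1565.
W₁ = η₁·Q_H = 0.1565 × 711 = 111.2 MW.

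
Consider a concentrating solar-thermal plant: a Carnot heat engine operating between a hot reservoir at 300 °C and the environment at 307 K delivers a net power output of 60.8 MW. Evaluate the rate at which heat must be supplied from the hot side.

T_H = 300 °C → 300 + 273.15 = 573.15 K.
Since the cycle is reversible, η = 1 − T_C/T_H = 1 − 307.00/573.15 = 0.4644.
Q_H = W/η = 60.8/0.4644 = 131 MW.

Q̇_H ≈ 131 MW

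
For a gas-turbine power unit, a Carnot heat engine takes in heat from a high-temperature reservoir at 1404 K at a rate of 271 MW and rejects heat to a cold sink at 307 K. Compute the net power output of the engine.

The Carnot efficiency is η = 1 − T_C/T_H = 1 − 307.00/1404.00 = 0.7813.
W = η·Q_H = 0.7813 × 271 = 211.7 MW.

Ẇ ≈ 211.7 MW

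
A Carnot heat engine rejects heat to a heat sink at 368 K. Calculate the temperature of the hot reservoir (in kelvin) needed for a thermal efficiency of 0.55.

From η = 1 − T_C/T_H, solving for T_H gives T_H = T_C/(1 − η) = 368.00/(1 − 0.55) = 818 K.

T_H ≈ 818 K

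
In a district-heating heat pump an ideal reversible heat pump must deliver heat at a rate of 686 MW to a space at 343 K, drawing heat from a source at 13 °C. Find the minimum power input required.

Ẇ_in ≈ 113.7 MW

T_C = 13 °C → 13 + 273.15 = 286.15 K.
For a reversible heat pump, COP_HP = T_H/(T_H − T_C) = 343.00/56.85 = 6.0334.
W = Q_H/COP_HP = 686/6.0334 = 113.7 MW.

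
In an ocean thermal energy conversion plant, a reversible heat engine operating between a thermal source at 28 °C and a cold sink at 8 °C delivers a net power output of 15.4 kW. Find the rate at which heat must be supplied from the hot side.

T_H = 28 °C → 28 + 273.15 = 301.15 K.
T_C = 8 °C → 8 + 273.15 = 281.15 K.
η_rev = 1 − T_C/T_H = 1 − 281.15/301.15 = 0.0664.
Q_H = W/η = 15.4/0.0664 = 232 kW.

Q̇_H ≈ 232 kW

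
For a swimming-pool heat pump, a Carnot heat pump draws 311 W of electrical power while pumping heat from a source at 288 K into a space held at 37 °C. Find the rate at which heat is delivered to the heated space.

T_H = 37 °C → 37 + 273.15 = 310.15 K.
COP_HP = T_H/(T_H − T_C) = 310.15/22.15 = 14.0023.
Q_H = COP_HP · W = 14.0023 × 311 = 4350 W.

Q̇_H ≈ 4350 W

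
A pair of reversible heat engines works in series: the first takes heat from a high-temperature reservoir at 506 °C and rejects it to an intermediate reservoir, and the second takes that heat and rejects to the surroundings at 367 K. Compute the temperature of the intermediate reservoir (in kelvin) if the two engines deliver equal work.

T_m ≈ 573 K

T_H = 506 °C → 506 + 273.15 = 779.15 K.
For reversible stages Q_m = Q_H·(T_m/T_H). Setting W₁ = Q_H(1 − T_m/T_H) equal to W₂ = Q_m(1 − T_C/T_m) = Q_H·(T_m − T_C)/T_H gives T_H − T_m = T_m − T_C, so T_m = (T_H + T_C)/2 = (779.15 + 367.00)/2 = 573 K.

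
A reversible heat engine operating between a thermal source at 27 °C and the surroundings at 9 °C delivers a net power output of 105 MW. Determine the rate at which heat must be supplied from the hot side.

T_H = 27 °C → 27 + 273.15 = 300.15 K.
T_C = 9 °C → 9 + 273.15 = 282.15 K.
For a reversible engine, η = 1 − T_C/T_H = 1 − 282.15/300.15 = 0.0600.
Q_H = W/η = 105/0.0600 = 1750 MW.

Q̇_H ≈ 1750 MW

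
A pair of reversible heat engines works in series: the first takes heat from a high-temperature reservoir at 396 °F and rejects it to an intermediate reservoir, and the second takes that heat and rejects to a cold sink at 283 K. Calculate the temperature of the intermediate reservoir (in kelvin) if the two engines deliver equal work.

T_H = 396 °F → (396 − 32) × 5/9 = 202.22 °C = 475.37 K.
For reversible stages Q_m = Q_H·(T_m/T_H). Setting W₁ = Q_H(1 − T_m/T_H) equal to W₂ = Q_m(1 − T_C/T_m) = Q_H·(T_m − T_C)/T_H gives T_H − T_m = T_m − T_C, so T_m = (T_H + T_C)/2 = (475.37 + 283.00)/2 = 379 K.

T_m ≈ 379 K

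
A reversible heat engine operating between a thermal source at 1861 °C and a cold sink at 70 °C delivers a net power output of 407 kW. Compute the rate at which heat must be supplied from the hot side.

T_H = 1861 °C → 1861 + 273.15 = 2134.15 K.
T_C = 70 °C → 70 + 273.15 = 343.15 K.
η_rev = 1 − T_C/T_H = 1 − 343.15/2134.15 = 0.8392.
Q_H = W/η = 407/0.8392 = 485.0 kW.

Q̇_H ≈ 485.0 kW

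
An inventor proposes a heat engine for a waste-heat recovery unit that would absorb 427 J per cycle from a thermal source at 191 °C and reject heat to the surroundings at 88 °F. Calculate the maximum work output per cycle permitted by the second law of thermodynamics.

W_max ≈ 147 J

T_H = 191 °C → 191 + 273.15 = 464.15 K.
T_C = 88 °F → (88 − 32) × 5/9 = 31.11 °C = 304.26 K.
The second-law ceiling is the Carnot efficiency, η_max = 1 − T_C/T_H = 1 − 304.26/464.15 = 0.3445.
W_max = η_max · Q_H = 0.3445 × 427 = 147 J.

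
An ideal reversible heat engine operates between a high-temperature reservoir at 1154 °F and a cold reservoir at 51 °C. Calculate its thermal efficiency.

η ≈ 0.638

T_H = 1154 °F → (1154 − 32) × 5/9 = 623.33 °C = 896.48 K.
T_C = 51 °C → 51 + 273.15 = 324.15 K.
Carnot efficiency: η = 1 − T_C/T_H = 1 − 324.15/896.48 = 0.638.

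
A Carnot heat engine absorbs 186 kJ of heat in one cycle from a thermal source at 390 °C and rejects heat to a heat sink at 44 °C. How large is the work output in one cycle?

T_H = 390 °C → 390 + 273.15 = 663.15 K.
T_C = 44 °C → 44 + 273.15 = 317.15 K.
For a reversible engine, η = 1 − T_C/T_H = 1 − 317.15/663.15 = 0.5218.
W = η·Q_H = 0.5218 × 186 = 97.05 kJ.

W ≈ 97.05 kJ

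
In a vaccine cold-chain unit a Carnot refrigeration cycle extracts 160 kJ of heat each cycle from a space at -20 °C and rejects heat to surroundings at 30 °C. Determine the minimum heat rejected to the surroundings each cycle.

Q_H ≈ 191.6 kJ

T_H = 30 °C → 30 + 273.15 = 303.15 K.
T_C = -20 °C → -20 + 273.15 = 253.15 K.
For a reversible cycle Q_H/Q_C = T_H/T_C, so Q_H = Q_C·T_H/T_C = 160 × 303.15/253.15 = 191.6 kJ.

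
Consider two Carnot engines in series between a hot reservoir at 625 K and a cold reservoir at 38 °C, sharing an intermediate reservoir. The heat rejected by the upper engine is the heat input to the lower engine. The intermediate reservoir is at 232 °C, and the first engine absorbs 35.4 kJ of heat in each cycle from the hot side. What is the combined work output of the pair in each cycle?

W_total ≈ 17.78 kJ

T_C = 38 °C → 38 + 273.15 = 311.15 K.
Two reversible stages in series are equivalent to a single Carnot engine between T_H and T_C, so η_total = 1 − T_C/T_H = 1 − 311.15/625.00 = 0.5022.
W_total = η_total · Q_H = 0.5022 × 35.4 = 17.78 kJ.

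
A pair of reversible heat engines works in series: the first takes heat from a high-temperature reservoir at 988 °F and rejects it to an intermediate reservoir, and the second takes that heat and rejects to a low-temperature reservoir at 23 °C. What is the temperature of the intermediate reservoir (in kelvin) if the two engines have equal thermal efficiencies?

T_H = 988 °F → (988 − 32) × 5/9 = 531.11 °C = 804.26 K.
T_C = 23 °C → 23 + 273.15 = 296.15 K.
Equal efficiencies require 1 − T_m/T_H = 1 − T_C/T_m, i.e. T_m/T_H = T_C/T_m, so T_m = √(T_H·T_C) = √(804.26 × 296.15) = 488.0 K.

T_m ≈ 488.0 K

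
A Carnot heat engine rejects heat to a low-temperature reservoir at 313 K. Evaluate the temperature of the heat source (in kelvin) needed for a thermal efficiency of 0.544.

From η = 1 − T_C/T_H, solving for T_H gives T_H = T_C/(1 − η) = 313.00/(1 − 0.544) = 686 K.

T_H ≈ 686 K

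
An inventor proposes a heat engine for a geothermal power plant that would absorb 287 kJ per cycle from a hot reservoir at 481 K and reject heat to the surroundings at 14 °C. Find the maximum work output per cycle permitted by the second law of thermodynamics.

T_C = 14 °C → 14 + 273.15 = 287.15 K.
The upper bound on efficiency is η_max = 1 − T_C/T_H = 1 − 287.15/481.00 = 0.4030.
W_max = η_max · Q_H = 0.4030 × 287 = 116 kJ.

W_max ≈ 116 kJ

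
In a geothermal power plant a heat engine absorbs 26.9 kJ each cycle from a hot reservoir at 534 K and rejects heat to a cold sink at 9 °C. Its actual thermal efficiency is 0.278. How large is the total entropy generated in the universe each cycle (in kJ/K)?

T_C = 9 °C → 9 + 273.15 = 282.15 K.
W = η·Q_H = 0.278 × 26.9 = 7.478 kJ, so Q_C = Q_H − W = 19.42 kJ.
Entropy balance on the reservoirs: −Q_H/T_H = -0.05037 kJ/K, +Q_C/T_C = 0.06884 kJ/K.
ΔS_univ = −Q_H/T_H + Q_C/T_C = 0.0185 kJ/K (> 0, since η = 0.278 < η_Carnot = 0.472).

ΔS_univ ≈ 0.0185 kJ/K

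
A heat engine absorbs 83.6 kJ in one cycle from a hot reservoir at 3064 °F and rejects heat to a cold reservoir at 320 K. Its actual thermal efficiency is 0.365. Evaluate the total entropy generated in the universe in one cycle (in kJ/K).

T_H = 3064 °F → (3064 − 32) × 5/9 = 1684.44 °C = 1957.59 K.
W = η·Q_H = 0.365 × 83.6 = 30.51 kJ, so Q_C = Q_H − W = 53.09 kJ.
Reservoir entropy changes: ΔS_H = −Q_H/T_H = −83.6/1957.59 = -0.04271 kJ/K and ΔS_C = +Q_C/T_C = 53.09/320.00 = 0.1659 kJ/K.
ΔS_univ = −Q_H/T_H + Q_C/T_C = 0.1232 kJ/K (> 0, since η = 0.365 < η_Carnot = 0.837).

ΔS_univ ≈ 0.1232 kJ/K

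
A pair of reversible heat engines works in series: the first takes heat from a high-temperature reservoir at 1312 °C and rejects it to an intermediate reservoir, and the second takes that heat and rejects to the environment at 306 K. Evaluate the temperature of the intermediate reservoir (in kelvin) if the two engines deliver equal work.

T_m ≈ 946 K

T_H = 1312 °C → 1312 + 273.15 = 1585.15 K.
For reversible stages Q_m = Q_H·(T_m/T_H). Setting W₁ = Q_H(1 − T_m/T_H) equal to W₂ = Q_m(1 − T_C/T_m) = Q_H·(T_m − T_C)/T_H gives T_H − T_m = T_m − T_C, so T_m = (T_H + T_C)/2 = (1585.15 + 306.00)/2 = 946 K.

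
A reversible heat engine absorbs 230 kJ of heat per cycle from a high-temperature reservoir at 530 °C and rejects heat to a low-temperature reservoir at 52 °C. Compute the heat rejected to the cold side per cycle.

Q_C ≈ 93.1 kJ

T_H = 530 °C → 530 + 273.15 = 803.15 K.
T_C = 52 °C → 52 + 273.15 = 325.15 K.
The Carnot efficiency is η = 1 − T_C/T_H = 1 − 325.15/803.15 = 0.5952.
For a reversible cycle Q_C/Q_H = T_C/T_H, so Q_C = 230 × 325.15/803.15 = 93.1 kJ.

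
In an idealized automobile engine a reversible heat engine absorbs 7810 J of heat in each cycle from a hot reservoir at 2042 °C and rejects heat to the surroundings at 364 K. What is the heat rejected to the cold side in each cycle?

T_H = 2042 °C → 2042 + 273.15 = 2315.15 K.
Since the cycle is reversible, η = 1 − T_C/T_H = 1 − 364.00/2315.15 = 0.8428.
For a reversible cycle Q_C/Q_H = T_C/T_H, so Q_C = 7810 × 364.00/2315.15 = 1230 J.

Q_C ≈ 1230 J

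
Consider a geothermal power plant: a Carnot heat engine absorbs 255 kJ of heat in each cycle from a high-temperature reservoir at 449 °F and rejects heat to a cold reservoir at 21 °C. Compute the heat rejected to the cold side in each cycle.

Q_C ≈ 148.6 kJ

T_H = 449 °F → (449 − 32) × 5/9 = 231.67 °C = 504.82 K.
T_C = 21 °C → 21 + 273.15 = 294.15 K.
For a reversible engine, η = 1 − T_C/T_H = 1 − 294.15/504.82 = 0.4173.
For a reversible cycle Q_C/Q_H = T_C/T_H, so Q_C = 255 × 294.15/504.82 = 148.6 kJ.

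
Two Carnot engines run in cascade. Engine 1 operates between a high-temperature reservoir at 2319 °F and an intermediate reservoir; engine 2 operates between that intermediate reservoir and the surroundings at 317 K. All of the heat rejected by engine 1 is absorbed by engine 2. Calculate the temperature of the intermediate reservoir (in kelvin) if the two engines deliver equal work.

T_m ≈ 930 K

T_H = 2319 °F → (2319 − 32) × 5/9 = 1270.56 °C = 1543.71 K.
For reversible stages Q_m = Q_H·(T_m/T_H). Setting W₁ = Q_H(1 − T_m/T_H) equal to W₂ = Q_m(1 − T_C/T_m) = Q_H·(T_m − T_C)/T_H gives T_H − T_m = T_m − T_C, so T_m = (T_H + T_C)/2 = (1543.71 + 317.00)/2 = 930 K.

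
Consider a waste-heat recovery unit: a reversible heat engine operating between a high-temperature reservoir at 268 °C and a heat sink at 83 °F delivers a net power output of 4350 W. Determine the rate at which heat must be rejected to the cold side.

T_H = 268 °C → 268 + 273.15 = 541.15 K.
T_C = 83 °F → (83 − 32) × 5/9 = 28.33 °C = 301.48 K.
Since the cycle is reversible, η = 1 − T_C/T_H = 1 − 301.48/541.15 = 0.4429.
Since Q_C/Q_H = T_C/T_H and Q_H = W/η, Q_C = W·T_C/(T_H − T_C) = 4350 × 301.48/239.67 = 5472 W.

Q̇_C ≈ 5472 W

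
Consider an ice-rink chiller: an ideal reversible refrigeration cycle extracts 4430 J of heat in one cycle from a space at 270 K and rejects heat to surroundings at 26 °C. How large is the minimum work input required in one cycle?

W_in ≈ 478.3 J

T_H = 26 °C → 26 + 273.15 = 299.15 K.
The reversible coefficient of performance is COP_R = T_C/(T_H − T_C) = 270.00/29.15 = 9.2624.
W = Q_C/COP_R = 4430/9.2624 = 478.3 J.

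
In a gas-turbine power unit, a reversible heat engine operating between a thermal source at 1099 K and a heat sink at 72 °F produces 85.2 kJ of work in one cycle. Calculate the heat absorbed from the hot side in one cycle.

T_C = 72 °F → (72 − 32) × 5/9 = 22.22 °C = 295.37 K.
For a reversible engine, η = 1 − T_C/T_H = 1 − 295.37/1099.00 = 0.7312.
Q_H = W/η = 85.2/0.7312 = 117 kJ.

Q_H ≈ 117 kJ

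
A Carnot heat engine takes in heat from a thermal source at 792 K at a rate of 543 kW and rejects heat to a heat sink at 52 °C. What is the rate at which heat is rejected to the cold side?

Q̇_C ≈ 222.9 kW

T_C = 52 °C → 52 + 273.15 = 325.15 K.
Carnot efficiency: η = 1 − T_C/T_H = 1 − 325.15/792.00 = 0.5895.
For a reversible cycle Q_C/Q_H = T_C/T_H, so Q_C = 543 × 325.15/792.00 = 222.9 kW.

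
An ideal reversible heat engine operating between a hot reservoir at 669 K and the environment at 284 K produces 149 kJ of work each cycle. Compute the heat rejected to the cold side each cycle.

For a reversible engine, η = 1 − T_C/T_H = 1 − 284.00/669.00 = 0.5755.
Since Q_C/Q_H = T_C/T_H and Q_H = W/η, Q_C = W·T_C/(T_H − T_C) = 149 × 284.00/385.00 = 109.9 kJ.

Q_C ≈ 109.9 kJ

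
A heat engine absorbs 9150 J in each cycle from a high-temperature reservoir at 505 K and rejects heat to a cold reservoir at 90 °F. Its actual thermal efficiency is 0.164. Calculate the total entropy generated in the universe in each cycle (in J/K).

ΔS_univ ≈ 6.93 J/K

T_C = 90 °F → (90 − 32) × 5/9 = 32.22 °C = 305.37 K.
W = η·Q_H = 0.164 × 9150 = 1501 J, so Q_C = Q_H − W = 7649 J.
Reservoir entropy changes: ΔS_H = −Q_H/T_H = −9150/505.00 = -18.12 J/K and ΔS_C = +Q_C/T_C = 7649/305.37 = 25.05 J/K.
ΔS_univ = −Q_H/T_H + Q_C/T_C = 6.93 J/K (> 0, since η = 0.164 < η_Carnot = 0.395).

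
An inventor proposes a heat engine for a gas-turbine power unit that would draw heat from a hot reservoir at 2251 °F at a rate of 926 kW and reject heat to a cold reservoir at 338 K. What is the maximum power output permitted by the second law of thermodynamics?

Ẇ_max ≈ 718 kW

T_H = 2251 °F → (2251 − 32) × 5/9 = 1232.78 °C = 1505.93 K.
The second-law ceiling is the Carnot efficiency, η_max = 1 − T_C/T_H = 1 − 338.00/1505.93 = 0.7756.
W_max = η_max · Q_H = 0.7756 × 926 = 718 kW.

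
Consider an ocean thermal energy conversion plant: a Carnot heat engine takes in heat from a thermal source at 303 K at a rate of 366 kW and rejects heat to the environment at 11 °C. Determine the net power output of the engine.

T_C = 11 °C → 11 + 273.15 = 284.15 K.
Carnot efficiency: η = 1 − T_C/T_H = 1 − 284.15/303.00 = 0.0622.
W = η·Q_H = 0.0622 × 366 = 22.8 kW.

Ẇ ≈ 22.8 kW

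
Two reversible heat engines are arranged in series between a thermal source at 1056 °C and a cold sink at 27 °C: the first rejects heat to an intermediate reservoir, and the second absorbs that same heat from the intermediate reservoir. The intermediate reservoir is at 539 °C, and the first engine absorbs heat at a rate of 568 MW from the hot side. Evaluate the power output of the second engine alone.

Ẇ₂ ≈ 219 MW

T_H = 1056 °C → 1056 + 273.15 = 1329.15 K.
T_C = 27 °C → 27 + 273.15 = 300.15 K.
T_m = 539 °C → 539 + 273.15 = 812.15 K.
Heat entering the second stage: Q_m = Q_H·(T_m/T_H) = 568 × 812.15/1329.15 = 347 MW.
Second-stage efficiency η₂ = 1 − T_C/T_m = 1 − 300.15/812.15 = 0.6304, so W₂ = η₂·Q_m = 219 MW.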